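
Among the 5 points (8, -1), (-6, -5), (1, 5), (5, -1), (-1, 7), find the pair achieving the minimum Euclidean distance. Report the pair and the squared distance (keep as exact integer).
Pair = ((1, 5), (-1, 7)); squared distance = 8

Compute all C(5, 2) = 10 pairwise squared distances (x_i − x_j)² + (y_i − y_j)². The minimum is 8, attained by the pair ((1, 5), (-1, 7)).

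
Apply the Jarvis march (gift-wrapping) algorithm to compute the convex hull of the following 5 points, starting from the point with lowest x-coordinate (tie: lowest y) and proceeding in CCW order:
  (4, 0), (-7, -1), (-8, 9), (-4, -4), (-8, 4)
Hull (CCW) = [(-8, 4), (-7, -1), (-4, -4), (4, 0), (-8, 9)]

Jarvis march: at each step, from the current hull vertex p, select the next vertex q as the point such that every other point lies strictly to the left of (or on) the directed line p → q. (Equivalently: for every other point r, the cross product (q − p) × (r − p) ≥ 0.)
Starting point (lowest x, tie lowest y): (-8, 4). Wrap until returning to start. Resulting hull: (-8, 4), (-7, -1), (-4, -4), (4, 0), (-8, 9).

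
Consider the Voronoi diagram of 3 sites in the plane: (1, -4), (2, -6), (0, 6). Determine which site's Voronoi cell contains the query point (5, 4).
Nearest site = (0, 6)

The Voronoi cell of site s contains exactly those query points closer to s than to any other site. Compute squared distances from q = (5, 4) to each site:
  (0 − 5)² + (6 − 4)² = 29
  (1 − 5)² + (-4 − 4)² = 80
  (2 − 5)² + (-6 − 4)² = 109
Minimum is attained by (0, 6), so q lies in its Voronoi cell.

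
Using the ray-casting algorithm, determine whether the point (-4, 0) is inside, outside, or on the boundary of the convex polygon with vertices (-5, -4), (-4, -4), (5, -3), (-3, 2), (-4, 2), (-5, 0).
The point (-4, 0) lies strictly inside the polygon

Cast a horizontal ray to the right from the query point and count how many polygon edges it crosses (each edge strictly once or zero times, handled with the usual half-open convention). 
Parity of crossings → odd ⇒ inside.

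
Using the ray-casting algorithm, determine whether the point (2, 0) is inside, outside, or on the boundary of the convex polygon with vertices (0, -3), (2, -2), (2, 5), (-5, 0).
The point (2, 0) lies on the polygon boundary

Boundary check: the query satisfies the collinearity and bounding-box conditions for some polygon edge, so it lies exactly on the boundary.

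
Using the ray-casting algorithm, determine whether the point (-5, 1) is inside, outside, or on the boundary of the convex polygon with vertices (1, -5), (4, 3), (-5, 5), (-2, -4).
The point (-5, 1) lies strictly outside the polygon

Cast a horizontal ray to the right from the query point and count how many polygon edges it crosses (each edge strictly once or zero times, handled with the usual half-open convention). 
Parity of crossings → even ⇒ outside.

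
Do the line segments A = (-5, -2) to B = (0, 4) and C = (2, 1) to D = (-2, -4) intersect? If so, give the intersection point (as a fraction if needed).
No (intersection of containing lines falls outside at least one segment)

Parametrize and solve: t = 23, s = -27. At least one of these is outside [0, 1], so the segments do not intersect.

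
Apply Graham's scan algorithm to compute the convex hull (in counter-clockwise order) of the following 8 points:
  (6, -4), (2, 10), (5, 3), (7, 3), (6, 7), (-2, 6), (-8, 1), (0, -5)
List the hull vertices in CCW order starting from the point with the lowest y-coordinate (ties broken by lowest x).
Hull (CCW) = [(0, -5), (6, -4), (7, 3), (6, 7), (2, 10), (-8, 1)]

Graham scan procedure:
  1. Find the pivot p₀ = point with lowest y (tie → lowest x): (0, -5).
  2. Sort the remaining points by polar angle around p₀.
  3. Walk through sorted points, maintaining a stack; pop the top while the last three entries make a non-left turn (cross product ≤ 0).
  4. Final stack is the convex hull in CCW order: (0, -5), (6, -4), (7, 3), (6, 7), (2, 10), (-8, 1).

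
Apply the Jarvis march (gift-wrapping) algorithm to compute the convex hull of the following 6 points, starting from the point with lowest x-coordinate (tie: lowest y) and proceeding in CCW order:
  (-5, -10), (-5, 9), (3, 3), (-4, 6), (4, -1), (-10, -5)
Hull (CCW) = [(-10, -5), (-5, -10), (4, -1), (3, 3), (-5, 9)]

Jarvis march: at each step, from the current hull vertex p, select the next vertex q as the point such that every other point lies strictly to the left of (or on) the directed line p → q. (Equivalently: for every other point r, the cross product (q − p) × (r − p) ≥ 0.)
Starting point (lowest x, tie lowest y): (-10, -5). Wrap until returning to start. Resulting hull: (-10, -5), (-5, -10), (4, -1), (3, 3), (-5, 9).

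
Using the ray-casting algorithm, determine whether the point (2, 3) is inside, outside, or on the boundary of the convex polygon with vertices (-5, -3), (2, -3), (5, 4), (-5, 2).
The point (2, 3) lies strictly inside the polygon

Cast a horizontal ray to the right from the query point and count how many polygon edges it crosses (each edge strictly once or zero times, handled with the usual half-open convention). 
Parity of crossings → odd ⇒ inside.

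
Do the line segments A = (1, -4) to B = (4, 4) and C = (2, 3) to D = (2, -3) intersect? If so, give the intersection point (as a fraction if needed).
Yes; intersection at (2, -4/3) (t = 1/3 on AB, s = 13/18 on CD)

Parametrize AB as A + t(B − A) = (1 + 3 t, -4 + 8 t) and CD as C + s(D − C) = (2 + 0 s, 3 + -6 s). Solve the linear system for (t, s). Determinant = 18 ≠ 0, so a unique intersection of the containing lines exists. Solution: t = 1/3, s = 13/18 — both in [0, 1], so the segments cross. Intersection point: (2, -4/3).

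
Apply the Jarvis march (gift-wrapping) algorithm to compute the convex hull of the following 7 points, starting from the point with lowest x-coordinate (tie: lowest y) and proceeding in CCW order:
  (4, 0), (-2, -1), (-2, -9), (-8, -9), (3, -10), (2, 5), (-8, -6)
Hull (CCW) = [(-8, -9), (3, -10), (4, 0), (2, 5), (-8, -6)]

Jarvis march: at each step, from the current hull vertex p, select the next vertex q as the point such that every other point lies strictly to the left of (or on) the directed line p → q. (Equivalently: for every other point r, the cross product (q − p) × (r − p) ≥ 0.)
Starting point (lowest x, tie lowest y): (-8, -9). Wrap until returning to start. Resulting hull: (-8, -9), (3, -10), (4, 0), (2, 5), (-8, -6).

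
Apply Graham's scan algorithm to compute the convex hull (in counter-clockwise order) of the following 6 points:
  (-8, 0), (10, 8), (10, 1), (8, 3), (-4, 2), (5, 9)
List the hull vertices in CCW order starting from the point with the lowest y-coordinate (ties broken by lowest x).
Hull (CCW) = [(-8, 0), (10, 1), (10, 8), (5, 9)]

Graham scan procedure:
  1. Find the pivot p₀ = point with lowest y (tie → lowest x): (-8, 0).
  2. Sort the remaining points by polar angle around p₀.
  3. Walk through sorted points, maintaining a stack; pop the top while the last three entries make a non-left turn (cross product ≤ 0).
  4. Final stack is the convex hull in CCW order: (-8, 0), (10, 1), (10, 8), (5, 9).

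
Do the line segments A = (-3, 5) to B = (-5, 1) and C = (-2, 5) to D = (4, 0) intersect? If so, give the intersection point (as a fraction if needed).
No (intersection of containing lines falls outside at least one segment)

Parametrize and solve: t = -5/34, s = -2/17. At least one of these is outside [0, 1], so the segments do not intersect.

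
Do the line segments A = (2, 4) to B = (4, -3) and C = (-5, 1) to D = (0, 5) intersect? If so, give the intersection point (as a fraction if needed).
No (intersection of containing lines falls outside at least one segment)

Parametrize and solve: t = -13/43, s = 55/43. At least one of these is outside [0, 1], so the segments do not intersect.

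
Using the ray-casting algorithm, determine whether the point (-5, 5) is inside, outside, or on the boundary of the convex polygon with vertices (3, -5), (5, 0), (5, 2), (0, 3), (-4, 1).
The point (-5, 5) lies strictly outside the polygon

Cast a horizontal ray to the right from the query point and count how many polygon edges it crosses (each edge strictly once or zero times, handled with the usual half-open convention). 
Parity of crossings → even ⇒ outside.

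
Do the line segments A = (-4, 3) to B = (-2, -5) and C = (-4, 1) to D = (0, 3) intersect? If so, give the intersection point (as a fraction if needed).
Yes; intersection at (-32/9, 11/9) (t = 2/9 on AB, s = 1/9 on CD)

Parametrize AB as A + t(B − A) = (-4 + 2 t, 3 + -8 t) and CD as C + s(D − C) = (-4 + 4 s, 1 + 2 s). Solve the linear system for (t, s). Determinant = -36 ≠ 0, so a unique intersection of the containing lines exists. Solution: t = 2/9, s = 1/9 — both in [0, 1], so the segments cross. Intersection point: (-32/9, 11/9).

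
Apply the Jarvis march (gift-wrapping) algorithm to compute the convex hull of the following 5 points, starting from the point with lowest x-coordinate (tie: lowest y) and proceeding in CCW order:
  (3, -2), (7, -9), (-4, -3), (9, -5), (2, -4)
Hull (CCW) = [(-4, -3), (7, -9), (9, -5), (3, -2)]

Jarvis march: at each step, from the current hull vertex p, select the next vertex q as the point such that every other point lies strictly to the left of (or on) the directed line p → q. (Equivalently: for every other point r, the cross product (q − p) × (r − p) ≥ 0.)
Starting point (lowest x, tie lowest y): (-4, -3). Wrap until returning to start. Resulting hull: (-4, -3), (7, -9), (9, -5), (3, -2).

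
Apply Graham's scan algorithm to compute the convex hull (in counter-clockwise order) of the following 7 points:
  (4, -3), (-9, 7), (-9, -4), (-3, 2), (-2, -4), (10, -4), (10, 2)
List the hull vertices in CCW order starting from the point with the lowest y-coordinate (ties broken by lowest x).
Hull (CCW) = [(-9, -4), (10, -4), (10, 2), (-9, 7)]

Graham scan procedure:
  1. Find the pivot p₀ = point with lowest y (tie → lowest x): (-9, -4).
  2. Sort the remaining points by polar angle around p₀.
  3. Walk through sorted points, maintaining a stack; pop the top while the last three entries make a non-left turn (cross product ≤ 0).
  4. Final stack is the convex hull in CCW order: (-9, -4), (10, -4), (10, 2), (-9, 7).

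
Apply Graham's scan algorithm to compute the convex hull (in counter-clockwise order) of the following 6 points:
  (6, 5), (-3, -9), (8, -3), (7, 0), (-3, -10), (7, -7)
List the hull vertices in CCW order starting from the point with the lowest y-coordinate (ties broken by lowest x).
Hull (CCW) = [(-3, -10), (7, -7), (8, -3), (6, 5), (-3, -9)]

Graham scan procedure:
  1. Find the pivot p₀ = point with lowest y (tie → lowest x): (-3, -10).
  2. Sort the remaining points by polar angle around p₀.
  3. Walk through sorted points, maintaining a stack; pop the top while the last three entries make a non-left turn (cross product ≤ 0).
  4. Final stack is the convex hull in CCW order: (-3, -10), (7, -7), (8, -3), (6, 5), (-3, -9).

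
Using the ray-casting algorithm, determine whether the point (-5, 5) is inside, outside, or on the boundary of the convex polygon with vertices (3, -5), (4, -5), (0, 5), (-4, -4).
The point (-5, 5) lies strictly outside the polygon

Cast a horizontal ray to the right from the query point and count how many polygon edges it crosses (each edge strictly once or zero times, handled with the usual half-open convention). 
Parity of crossings → even ⇒ outside.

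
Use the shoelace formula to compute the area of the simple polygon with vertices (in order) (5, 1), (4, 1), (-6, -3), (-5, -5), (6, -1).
Area = 28

Shoelace formula: Area = (1/2) |Σ_i (x_i · y_{i+1} − x_{i+1} · y_i)| (indices mod n). Compute each cross term:
  (5)(1) − (4)(1) = 1
  (4)(-3) − (-6)(1) = -6
  (-6)(-5) − (-5)(-3) = 15
  (-5)(-1) − (6)(-5) = 35
  (6)(1) − (5)(-1) = 11
Sum = 56, so (signed) Area = 56/2 = 28, |Area| = 28.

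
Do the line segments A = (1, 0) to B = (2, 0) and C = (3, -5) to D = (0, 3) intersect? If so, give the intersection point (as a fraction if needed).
Yes; intersection at (9/8, 0) (t = 1/8 on AB, s = 5/8 on CD)

Parametrize AB as A + t(B − A) = (1 + 1 t, 0 + 0 t) and CD as C + s(D − C) = (3 + -3 s, -5 + 8 s). Solve the linear system for (t, s). Determinant = -8 ≠ 0, so a unique intersection of the containing lines exists. Solution: t = 1/8, s = 5/8 — both in [0, 1], so the segments cross. Intersection point: (9/8, 0).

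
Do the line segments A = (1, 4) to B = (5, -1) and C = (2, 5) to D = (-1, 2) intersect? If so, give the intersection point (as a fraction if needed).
Yes; intersection at (1, 4) (t = 0 on AB, s = 1/3 on CD)

Parametrize AB as A + t(B − A) = (1 + 4 t, 4 + -5 t) and CD as C + s(D − C) = (2 + -3 s, 5 + -3 s). Solve the linear system for (t, s). Determinant = 27 ≠ 0, so a unique intersection of the containing lines exists. Solution: t = 0, s = 1/3 — both in [0, 1], so the segments cross. Intersection point: (1, 4).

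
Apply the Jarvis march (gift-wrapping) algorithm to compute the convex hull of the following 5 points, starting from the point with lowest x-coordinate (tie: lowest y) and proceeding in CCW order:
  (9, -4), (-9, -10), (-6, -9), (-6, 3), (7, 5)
Hull (CCW) = [(-9, -10), (9, -4), (7, 5), (-6, 3)]

Jarvis march: at each step, from the current hull vertex p, select the next vertex q as the point such that every other point lies strictly to the left of (or on) the directed line p → q. (Equivalently: for every other point r, the cross product (q − p) × (r − p) ≥ 0.)
Starting point (lowest x, tie lowest y): (-9, -10). Wrap until returning to start. Resulting hull: (-9, -10), (9, -4), (7, 5), (-6, 3).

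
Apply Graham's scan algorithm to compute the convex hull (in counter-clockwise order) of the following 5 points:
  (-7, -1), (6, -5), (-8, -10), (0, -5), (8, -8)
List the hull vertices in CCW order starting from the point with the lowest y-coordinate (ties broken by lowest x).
Hull (CCW) = [(-8, -10), (8, -8), (6, -5), (-7, -1)]

Graham scan procedure:
  1. Find the pivot p₀ = point with lowest y (tie → lowest x): (-8, -10).
  2. Sort the remaining points by polar angle around p₀.
  3. Walk through sorted points, maintaining a stack; pop the top while the last three entries make a non-left turn (cross product ≤ 0).
  4. Final stack is the convex hull in CCW order: (-8, -10), (8, -8), (6, -5), (-7, -1).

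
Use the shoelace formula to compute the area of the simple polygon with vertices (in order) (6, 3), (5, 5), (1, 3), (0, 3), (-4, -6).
Area = 32

Shoelace formula: Area = (1/2) |Σ_i (x_i · y_{i+1} − x_{i+1} · y_i)| (indices mod n). Compute each cross term:
  (6)(5) − (5)(3) = 15
  (5)(3) − (1)(5) = 10
  (1)(3) − (0)(3) = 3
  (0)(-6) − (-4)(3) = 12
  (-4)(3) − (6)(-6) = 24
Sum = 64, so (signed) Area = 64/2 = 32, |Area| = 32.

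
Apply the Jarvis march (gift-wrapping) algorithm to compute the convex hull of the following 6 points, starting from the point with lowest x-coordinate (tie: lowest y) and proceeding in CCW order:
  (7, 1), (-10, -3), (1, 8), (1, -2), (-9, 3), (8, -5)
Hull (CCW) = [(-10, -3), (8, -5), (7, 1), (1, 8), (-9, 3)]

Jarvis march: at each step, from the current hull vertex p, select the next vertex q as the point such that every other point lies strictly to the left of (or on) the directed line p → q. (Equivalently: for every other point r, the cross product (q − p) × (r − p) ≥ 0.)
Starting point (lowest x, tie lowest y): (-10, -3). Wrap until returning to start. Resulting hull: (-10, -3), (8, -5), (7, 1), (1, 8), (-9, 3).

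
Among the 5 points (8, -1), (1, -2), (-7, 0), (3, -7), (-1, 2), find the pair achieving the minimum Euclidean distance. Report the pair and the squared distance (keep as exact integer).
Pair = ((1, -2), (-1, 2)); squared distance = 20

Compute all C(5, 2) = 10 pairwise squared distances (x_i − x_j)² + (y_i − y_j)². The minimum is 20, attained by the pair ((1, -2), (-1, 2)).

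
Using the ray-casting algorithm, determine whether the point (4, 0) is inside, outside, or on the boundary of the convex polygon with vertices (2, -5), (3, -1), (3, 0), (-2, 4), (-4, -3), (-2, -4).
The point (4, 0) lies strictly outside the polygon

Cast a horizontal ray to the right from the query point and count how many polygon edges it crosses (each edge strictly once or zero times, handled with the usual half-open convention). 
Parity of crossings → even ⇒ outside.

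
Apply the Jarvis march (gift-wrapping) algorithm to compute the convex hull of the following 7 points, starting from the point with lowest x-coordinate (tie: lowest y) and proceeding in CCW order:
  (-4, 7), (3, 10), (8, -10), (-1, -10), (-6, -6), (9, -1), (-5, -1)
Hull (CCW) = [(-6, -6), (-1, -10), (8, -10), (9, -1), (3, 10), (-4, 7)]

Jarvis march: at each step, from the current hull vertex p, select the next vertex q as the point such that every other point lies strictly to the left of (or on) the directed line p → q. (Equivalently: for every other point r, the cross product (q − p) × (r − p) ≥ 0.)
Starting point (lowest x, tie lowest y): (-6, -6). Wrap until returning to start. Resulting hull: (-6, -6), (-1, -10), (8, -10), (9, -1), (3, 10), (-4, 7).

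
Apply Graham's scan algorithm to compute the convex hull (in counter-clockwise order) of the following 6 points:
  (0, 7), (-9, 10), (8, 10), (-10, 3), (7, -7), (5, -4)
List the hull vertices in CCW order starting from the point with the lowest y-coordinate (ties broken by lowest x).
Hull (CCW) = [(7, -7), (8, 10), (-9, 10), (-10, 3)]

Graham scan procedure:
  1. Find the pivot p₀ = point with lowest y (tie → lowest x): (7, -7).
  2. Sort the remaining points by polar angle around p₀.
  3. Walk through sorted points, maintaining a stack; pop the top while the last three entries make a non-left turn (cross product ≤ 0).
  4. Final stack is the convex hull in CCW order: (7, -7), (8, 10), (-9, 10), (-10, 3).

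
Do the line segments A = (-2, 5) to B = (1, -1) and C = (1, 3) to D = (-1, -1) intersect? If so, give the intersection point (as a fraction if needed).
Yes; intersection at (0, 1) (t = 2/3 on AB, s = 1/2 on CD)

Parametrize AB as A + t(B − A) = (-2 + 3 t, 5 + -6 t) and CD as C + s(D − C) = (1 + -2 s, 3 + -4 s). Solve the linear system for (t, s). Determinant = 24 ≠ 0, so a unique intersection of the containing lines exists. Solution: t = 2/3, s = 1/2 — both in [0, 1], so the segments cross. Intersection point: (0, 1).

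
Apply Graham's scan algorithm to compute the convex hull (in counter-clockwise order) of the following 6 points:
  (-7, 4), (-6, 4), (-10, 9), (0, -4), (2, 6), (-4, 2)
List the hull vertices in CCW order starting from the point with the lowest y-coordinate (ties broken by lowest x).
Hull (CCW) = [(0, -4), (2, 6), (-10, 9), (-7, 4)]

Graham scan procedure:
  1. Find the pivot p₀ = point with lowest y (tie → lowest x): (0, -4).
  2. Sort the remaining points by polar angle around p₀.
  3. Walk through sorted points, maintaining a stack; pop the top while the last three entries make a non-left turn (cross product ≤ 0).
  4. Final stack is the convex hull in CCW order: (0, -4), (2, 6), (-10, 9), (-7, 4).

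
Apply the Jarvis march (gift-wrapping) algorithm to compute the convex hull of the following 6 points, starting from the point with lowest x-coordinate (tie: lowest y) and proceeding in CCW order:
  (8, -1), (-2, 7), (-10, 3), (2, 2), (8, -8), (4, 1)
Hull (CCW) = [(-10, 3), (8, -8), (8, -1), (-2, 7)]

Jarvis march: at each step, from the current hull vertex p, select the next vertex q as the point such that every other point lies strictly to the left of (or on) the directed line p → q. (Equivalently: for every other point r, the cross product (q − p) × (r − p) ≥ 0.)
Starting point (lowest x, tie lowest y): (-10, 3). Wrap until returning to start. Resulting hull: (-10, 3), (8, -8), (8, -1), (-2, 7).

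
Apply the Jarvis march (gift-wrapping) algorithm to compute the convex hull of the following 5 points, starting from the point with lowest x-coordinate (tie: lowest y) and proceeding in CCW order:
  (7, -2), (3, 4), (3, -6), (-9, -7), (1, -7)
Hull (CCW) = [(-9, -7), (1, -7), (3, -6), (7, -2), (3, 4)]

Jarvis march: at each step, from the current hull vertex p, select the next vertex q as the point such that every other point lies strictly to the left of (or on) the directed line p → q. (Equivalently: for every other point r, the cross product (q − p) × (r − p) ≥ 0.)
Starting point (lowest x, tie lowest y): (-9, -7). Wrap until returning to start. Resulting hull: (-9, -7), (1, -7), (3, -6), (7, -2), (3, 4).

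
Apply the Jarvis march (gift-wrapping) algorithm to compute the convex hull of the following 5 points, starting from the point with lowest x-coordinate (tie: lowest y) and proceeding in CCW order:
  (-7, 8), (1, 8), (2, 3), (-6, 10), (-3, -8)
Hull (CCW) = [(-7, 8), (-3, -8), (2, 3), (1, 8), (-6, 10)]

Jarvis march: at each step, from the current hull vertex p, select the next vertex q as the point such that every other point lies strictly to the left of (or on) the directed line p → q. (Equivalently: for every other point r, the cross product (q − p) × (r − p) ≥ 0.)
Starting point (lowest x, tie lowest y): (-7, 8). Wrap until returning to start. Resulting hull: (-7, 8), (-3, -8), (2, 3), (1, 8), (-6, 10).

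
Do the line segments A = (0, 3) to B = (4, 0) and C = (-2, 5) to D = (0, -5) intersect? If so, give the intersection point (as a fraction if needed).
No (intersection of containing lines falls outside at least one segment)

Parametrize and solve: t = -8/17, s = 1/17. At least one of these is outside [0, 1], so the segments do not intersect.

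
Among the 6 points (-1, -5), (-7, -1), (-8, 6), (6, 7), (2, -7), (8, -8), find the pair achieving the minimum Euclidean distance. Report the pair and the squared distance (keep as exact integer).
Pair = ((-1, -5), (2, -7)); squared distance = 13

Compute all C(6, 2) = 15 pairwise squared distances (x_i − x_j)² + (y_i − y_j)². The minimum is 13, attained by the pair ((-1, -5), (2, -7)).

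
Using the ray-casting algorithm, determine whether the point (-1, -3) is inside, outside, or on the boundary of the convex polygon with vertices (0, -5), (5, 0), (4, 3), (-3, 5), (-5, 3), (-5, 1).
The point (-1, -3) lies strictly inside the polygon

Cast a horizontal ray to the right from the query point and count how many polygon edges it crosses (each edge strictly once or zero times, handled with the usual half-open convention). 
Parity of crossings → odd ⇒ inside.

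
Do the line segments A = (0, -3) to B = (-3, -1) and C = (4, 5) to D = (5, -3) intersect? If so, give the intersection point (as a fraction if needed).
No (intersection of containing lines falls outside at least one segment)

Parametrize and solve: t = -20/11, s = 16/11. At least one of these is outside [0, 1], so the segments do not intersect.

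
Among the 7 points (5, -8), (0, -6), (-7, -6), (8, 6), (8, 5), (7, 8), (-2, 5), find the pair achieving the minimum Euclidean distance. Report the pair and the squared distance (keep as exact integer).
Pair = ((8, 6), (8, 5)); squared distance = 1

Compute all C(7, 2) = 21 pairwise squared distances (x_i − x_j)² + (y_i − y_j)². The minimum is 1, attained by the pair ((8, 6), (8, 5)).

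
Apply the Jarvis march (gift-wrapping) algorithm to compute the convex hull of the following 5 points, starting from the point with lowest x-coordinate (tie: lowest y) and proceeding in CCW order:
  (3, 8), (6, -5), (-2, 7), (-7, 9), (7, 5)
Hull (CCW) = [(-7, 9), (6, -5), (7, 5), (3, 8)]

Jarvis march: at each step, from the current hull vertex p, select the next vertex q as the point such that every other point lies strictly to the left of (or on) the directed line p → q. (Equivalently: for every other point r, the cross product (q − p) × (r − p) ≥ 0.)
Starting point (lowest x, tie lowest y): (-7, 9). Wrap until returning to start. Resulting hull: (-7, 9), (6, -5), (7, 5), (3, 8).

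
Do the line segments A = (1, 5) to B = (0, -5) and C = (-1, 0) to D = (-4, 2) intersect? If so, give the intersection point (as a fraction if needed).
No (intersection of containing lines falls outside at least one segment)

Parametrize and solve: t = 19/32, s = -15/32. At least one of these is outside [0, 1], so the segments do not intersect.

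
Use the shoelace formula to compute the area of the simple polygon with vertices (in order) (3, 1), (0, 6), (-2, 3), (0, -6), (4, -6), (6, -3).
Area = 105/2

Shoelace formula: Area = (1/2) |Σ_i (x_i · y_{i+1} − x_{i+1} · y_i)| (indices mod n). Compute each cross term:
  (3)(6) − (0)(1) = 18
  (0)(3) − (-2)(6) = 12
  (-2)(-6) − (0)(3) = 12
  (0)(-6) − (4)(-6) = 24
  (4)(-3) − (6)(-6) = 24
  (6)(1) − (3)(-3) = 15
Sum = 105, so (signed) Area = 105/2 = 105/2, |Area| = 105/2.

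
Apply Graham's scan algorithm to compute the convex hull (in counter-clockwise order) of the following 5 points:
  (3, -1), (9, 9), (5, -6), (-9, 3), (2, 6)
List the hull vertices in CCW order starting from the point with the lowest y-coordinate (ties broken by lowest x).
Hull (CCW) = [(5, -6), (9, 9), (-9, 3)]

Graham scan procedure:
  1. Find the pivot p₀ = point with lowest y (tie → lowest x): (5, -6).
  2. Sort the remaining points by polar angle around p₀.
  3. Walk through sorted points, maintaining a stack; pop the top while the last three entries make a non-left turn (cross product ≤ 0).
  4. Final stack is the convex hull in CCW order: (5, -6), (9, 9), (-9, 3).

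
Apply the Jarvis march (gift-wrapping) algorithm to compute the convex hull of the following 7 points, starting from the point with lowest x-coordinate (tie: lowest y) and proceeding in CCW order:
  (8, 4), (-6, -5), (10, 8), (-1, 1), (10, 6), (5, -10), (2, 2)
Hull (CCW) = [(-6, -5), (5, -10), (10, 6), (10, 8), (-1, 1)]

Jarvis march: at each step, from the current hull vertex p, select the next vertex q as the point such that every other point lies strictly to the left of (or on) the directed line p → q. (Equivalently: for every other point r, the cross product (q − p) × (r − p) ≥ 0.)
Starting point (lowest x, tie lowest y): (-6, -5). Wrap until returning to start. Resulting hull: (-6, -5), (5, -10), (10, 6), (10, 8), (-1, 1).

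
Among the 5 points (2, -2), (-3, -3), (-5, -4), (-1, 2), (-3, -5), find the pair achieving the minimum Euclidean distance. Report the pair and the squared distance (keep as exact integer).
Pair = ((-3, -3), (-3, -5)); squared distance = 4

Compute all C(5, 2) = 10 pairwise squared distances (x_i − x_j)² + (y_i − y_j)². The minimum is 4, attained by the pair ((-3, -3), (-3, -5)).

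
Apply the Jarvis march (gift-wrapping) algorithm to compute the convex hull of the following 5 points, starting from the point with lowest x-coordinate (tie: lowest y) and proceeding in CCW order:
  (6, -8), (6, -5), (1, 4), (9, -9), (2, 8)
Hull (CCW) = [(1, 4), (6, -8), (9, -9), (2, 8)]

Jarvis march: at each step, from the current hull vertex p, select the next vertex q as the point such that every other point lies strictly to the left of (or on) the directed line p → q. (Equivalently: for every other point r, the cross product (q − p) × (r − p) ≥ 0.)
Starting point (lowest x, tie lowest y): (1, 4). Wrap until returning to start. Resulting hull: (1, 4), (6, -8), (9, -9), (2, 8).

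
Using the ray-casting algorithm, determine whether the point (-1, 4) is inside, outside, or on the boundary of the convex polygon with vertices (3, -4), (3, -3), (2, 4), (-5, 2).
The point (-1, 4) lies strictly outside the polygon

Cast a horizontal ray to the right from the query point and count how many polygon edges it crosses (each edge strictly once or zero times, handled with the usual half-open convention). 
Parity of crossings → even ⇒ outside.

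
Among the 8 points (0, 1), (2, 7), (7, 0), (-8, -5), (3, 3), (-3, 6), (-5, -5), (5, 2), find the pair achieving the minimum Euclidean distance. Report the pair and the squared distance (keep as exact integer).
Pair = ((3, 3), (5, 2)); squared distance = 5

Compute all C(8, 2) = 28 pairwise squared distances (x_i − x_j)² + (y_i − y_j)². The minimum is 5, attained by the pair ((3, 3), (5, 2)).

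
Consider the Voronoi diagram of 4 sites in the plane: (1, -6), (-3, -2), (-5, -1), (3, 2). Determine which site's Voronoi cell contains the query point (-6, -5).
Nearest site = (-5, -1)

The Voronoi cell of site s contains exactly those query points closer to s than to any other site. Compute squared distances from q = (-6, -5) to each site:
  (-5 − -6)² + (-1 − -5)² = 17
  (-3 − -6)² + (-2 − -5)² = 18
  (1 − -6)² + (-6 − -5)² = 50
  (3 − -6)² + (2 − -5)² = 130
Minimum is attained by (-5, -1), so q lies in its Voronoi cell.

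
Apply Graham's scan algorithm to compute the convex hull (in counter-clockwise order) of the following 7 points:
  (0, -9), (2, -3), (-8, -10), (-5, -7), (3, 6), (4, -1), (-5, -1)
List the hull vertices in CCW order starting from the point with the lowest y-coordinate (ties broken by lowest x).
Hull (CCW) = [(-8, -10), (0, -9), (4, -1), (3, 6), (-5, -1)]

Graham scan procedure:
  1. Find the pivot p₀ = point with lowest y (tie → lowest x): (-8, -10).
  2. Sort the remaining points by polar angle around p₀.
  3. Walk through sorted points, maintaining a stack; pop the top while the last three entries make a non-left turn (cross product ≤ 0).
  4. Final stack is the convex hull in CCW order: (-8, -10), (0, -9), (4, -1), (3, 6), (-5, -1).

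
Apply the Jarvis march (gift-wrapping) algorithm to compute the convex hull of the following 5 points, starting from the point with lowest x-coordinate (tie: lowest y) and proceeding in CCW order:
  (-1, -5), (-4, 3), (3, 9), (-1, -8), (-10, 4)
Hull (CCW) = [(-10, 4), (-1, -8), (3, 9)]

Jarvis march: at each step, from the current hull vertex p, select the next vertex q as the point such that every other point lies strictly to the left of (or on) the directed line p → q. (Equivalently: for every other point r, the cross product (q − p) × (r − p) ≥ 0.)
Starting point (lowest x, tie lowest y): (-10, 4). Wrap until returning to start. Resulting hull: (-10, 4), (-1, -8), (3, 9).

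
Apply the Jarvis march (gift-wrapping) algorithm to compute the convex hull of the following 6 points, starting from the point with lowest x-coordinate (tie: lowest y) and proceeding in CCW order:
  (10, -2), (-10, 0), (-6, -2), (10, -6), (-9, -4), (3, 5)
Hull (CCW) = [(-10, 0), (-9, -4), (10, -6), (10, -2), (3, 5)]

Jarvis march: at each step, from the current hull vertex p, select the next vertex q as the point such that every other point lies strictly to the left of (or on) the directed line p → q. (Equivalently: for every other point r, the cross product (q − p) × (r − p) ≥ 0.)
Starting point (lowest x, tie lowest y): (-10, 0). Wrap until returning to start. Resulting hull: (-10, 0), (-9, -4), (10, -6), (10, -2), (3, 5).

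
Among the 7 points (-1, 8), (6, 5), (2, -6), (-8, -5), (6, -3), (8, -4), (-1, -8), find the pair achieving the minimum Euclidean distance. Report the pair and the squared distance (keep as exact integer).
Pair = ((6, -3), (8, -4)); squared distance = 5

Compute all C(7, 2) = 21 pairwise squared distances (x_i − x_j)² + (y_i − y_j)². The minimum is 5, attained by the pair ((6, -3), (8, -4)).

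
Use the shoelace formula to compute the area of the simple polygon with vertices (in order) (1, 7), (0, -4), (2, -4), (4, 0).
Area = 24

Shoelace formula: Area = (1/2) |Σ_i (x_i · y_{i+1} − x_{i+1} · y_i)| (indices mod n). Compute each cross term:
  (1)(-4) − (0)(7) = -4
  (0)(-4) − (2)(-4) = 8
  (2)(0) − (4)(-4) = 16
  (4)(7) − (1)(0) = 28
Sum = 48, so (signed) Area = 48/2 = 24, |Area| = 24.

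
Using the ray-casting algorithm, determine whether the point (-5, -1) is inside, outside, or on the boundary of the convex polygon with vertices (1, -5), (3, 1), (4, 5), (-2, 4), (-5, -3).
The point (-5, -1) lies strictly outside the polygon

Cast a horizontal ray to the right from the query point and count how many polygon edges it crosses (each edge strictly once or zero times, handled with the usual half-open convention). 
Parity of crossings → even ⇒ outside.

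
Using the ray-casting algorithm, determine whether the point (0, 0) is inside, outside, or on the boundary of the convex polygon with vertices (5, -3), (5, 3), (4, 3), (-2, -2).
The point (0, 0) lies strictly outside the polygon

Cast a horizontal ray to the right from the query point and count how many polygon edges it crosses (each edge strictly once or zero times, handled with the usual half-open convention). 
Parity of crossings → even ⇒ outside.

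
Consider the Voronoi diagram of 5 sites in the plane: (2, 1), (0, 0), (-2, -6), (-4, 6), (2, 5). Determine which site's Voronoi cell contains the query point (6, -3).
Nearest site = (2, 1)

The Voronoi cell of site s contains exactly those query points closer to s than to any other site. Compute squared distances from q = (6, -3) to each site:
  (2 − 6)² + (1 − -3)² = 32
  (0 − 6)² + (0 − -3)² = 45
  (-2 − 6)² + (-6 − -3)² = 73
  (2 − 6)² + (5 − -3)² = 80
  (-4 − 6)² + (6 − -3)² = 181
Minimum is attained by (2, 1), so q lies in its Voronoi cell.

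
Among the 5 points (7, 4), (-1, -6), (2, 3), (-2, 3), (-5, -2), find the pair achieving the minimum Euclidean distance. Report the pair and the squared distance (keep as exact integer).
Pair = ((2, 3), (-2, 3)); squared distance = 16

Compute all C(5, 2) = 10 pairwise squared distances (x_i − x_j)² + (y_i − y_j)². The minimum is 16, attained by the pair ((2, 3), (-2, 3)).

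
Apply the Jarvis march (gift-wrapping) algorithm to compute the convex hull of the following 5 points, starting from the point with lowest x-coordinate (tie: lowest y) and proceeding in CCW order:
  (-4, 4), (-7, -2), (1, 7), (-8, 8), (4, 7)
Hull (CCW) = [(-8, 8), (-7, -2), (4, 7)]

Jarvis march: at each step, from the current hull vertex p, select the next vertex q as the point such that every other point lies strictly to the left of (or on) the directed line p → q. (Equivalently: for every other point r, the cross product (q − p) × (r − p) ≥ 0.)
Starting point (lowest x, tie lowest y): (-8, 8). Wrap until returning to start. Resulting hull: (-8, 8), (-7, -2), (4, 7).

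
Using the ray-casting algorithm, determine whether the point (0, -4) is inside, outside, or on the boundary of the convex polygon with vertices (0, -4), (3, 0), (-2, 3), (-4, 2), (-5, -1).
The point (0, -4) lies on the polygon boundary

Boundary check: the query satisfies the collinearity and bounding-box conditions for some polygon edge, so it lies exactly on the boundary.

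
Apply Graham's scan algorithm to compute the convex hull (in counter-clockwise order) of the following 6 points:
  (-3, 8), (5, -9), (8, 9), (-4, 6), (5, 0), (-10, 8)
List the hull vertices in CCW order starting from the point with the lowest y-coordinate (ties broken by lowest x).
Hull (CCW) = [(5, -9), (8, 9), (-10, 8)]

Graham scan procedure:
  1. Find the pivot p₀ = point with lowest y (tie → lowest x): (5, -9).
  2. Sort the remaining points by polar angle around p₀.
  3. Walk through sorted points, maintaining a stack; pop the top while the last three entries make a non-left turn (cross product ≤ 0).
  4. Final stack is the convex hull in CCW order: (5, -9), (8, 9), (-10, 8).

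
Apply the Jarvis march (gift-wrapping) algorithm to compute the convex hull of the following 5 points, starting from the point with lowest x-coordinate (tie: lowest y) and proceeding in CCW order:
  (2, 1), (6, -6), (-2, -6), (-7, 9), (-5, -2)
Hull (CCW) = [(-7, 9), (-5, -2), (-2, -6), (6, -6), (2, 1)]

Jarvis march: at each step, from the current hull vertex p, select the next vertex q as the point such that every other point lies strictly to the left of (or on) the directed line p → q. (Equivalently: for every other point r, the cross product (q − p) × (r − p) ≥ 0.)
Starting point (lowest x, tie lowest y): (-7, 9). Wrap until returning to start. Resulting hull: (-7, 9), (-5, -2), (-2, -6), (6, -6), (2, 1).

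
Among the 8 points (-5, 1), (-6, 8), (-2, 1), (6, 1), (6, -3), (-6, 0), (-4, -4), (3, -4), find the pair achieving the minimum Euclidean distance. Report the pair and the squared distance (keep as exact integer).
Pair = ((-5, 1), (-6, 0)); squared distance = 2

Compute all C(8, 2) = 28 pairwise squared distances (x_i − x_j)² + (y_i − y_j)². The minimum is 2, attained by the pair ((-5, 1), (-6, 0)).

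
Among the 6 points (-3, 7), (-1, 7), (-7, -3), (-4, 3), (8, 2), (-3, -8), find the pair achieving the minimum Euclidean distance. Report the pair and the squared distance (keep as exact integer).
Pair = ((-3, 7), (-1, 7)); squared distance = 4

Compute all C(6, 2) = 15 pairwise squared distances (x_i − x_j)² + (y_i − y_j)². The minimum is 4, attained by the pair ((-3, 7), (-1, 7)).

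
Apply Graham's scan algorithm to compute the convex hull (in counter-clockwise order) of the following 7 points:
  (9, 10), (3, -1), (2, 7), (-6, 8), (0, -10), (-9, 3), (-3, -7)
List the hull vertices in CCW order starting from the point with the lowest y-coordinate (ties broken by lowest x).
Hull (CCW) = [(0, -10), (9, 10), (-6, 8), (-9, 3), (-3, -7)]

Graham scan procedure:
  1. Find the pivot p₀ = point with lowest y (tie → lowest x): (0, -10).
  2. Sort the remaining points by polar angle around p₀.
  3. Walk through sorted points, maintaining a stack; pop the top while the last three entries make a non-left turn (cross product ≤ 0).
  4. Final stack is the convex hull in CCW order: (0, -10), (9, 10), (-6, 8), (-9, 3), (-3, -7).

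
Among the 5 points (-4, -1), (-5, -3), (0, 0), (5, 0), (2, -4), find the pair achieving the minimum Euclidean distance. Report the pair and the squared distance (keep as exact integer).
Pair = ((-4, -1), (-5, -3)); squared distance = 5

Compute all C(5, 2) = 10 pairwise squared distances (x_i − x_j)² + (y_i − y_j)². The minimum is 5, attained by the pair ((-4, -1), (-5, -3)).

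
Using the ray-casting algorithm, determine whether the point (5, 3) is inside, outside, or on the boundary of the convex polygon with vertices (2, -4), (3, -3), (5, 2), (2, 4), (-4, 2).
The point (5, 3) lies strictly outside the polygon

Cast a horizontal ray to the right from the query point and count how many polygon edges it crosses (each edge strictly once or zero times, handled with the usual half-open convention). 
Parity of crossings → even ⇒ outside.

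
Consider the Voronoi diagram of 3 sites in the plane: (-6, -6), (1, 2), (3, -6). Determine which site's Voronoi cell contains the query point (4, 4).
Nearest site = (1, 2)

The Voronoi cell of site s contains exactly those query points closer to s than to any other site. Compute squared distances from q = (4, 4) to each site:
  (1 − 4)² + (2 − 4)² = 13
  (3 − 4)² + (-6 − 4)² = 101
  (-6 − 4)² + (-6 − 4)² = 200
Minimum is attained by (1, 2), so q lies in its Voronoi cell.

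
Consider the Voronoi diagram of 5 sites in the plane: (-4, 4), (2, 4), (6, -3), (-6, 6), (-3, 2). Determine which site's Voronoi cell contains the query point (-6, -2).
Nearest site = (-3, 2)

The Voronoi cell of site s contains exactly those query points closer to s than to any other site. Compute squared distances from q = (-6, -2) to each site:
  (-3 − -6)² + (2 − -2)² = 25
  (-4 − -6)² + (4 − -2)² = 40
  (-6 − -6)² + (6 − -2)² = 64
  (2 − -6)² + (4 − -2)² = 100
  (6 − -6)² + (-3 − -2)² = 145
Minimum is attained by (-3, 2), so q lies in its Voronoi cell.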